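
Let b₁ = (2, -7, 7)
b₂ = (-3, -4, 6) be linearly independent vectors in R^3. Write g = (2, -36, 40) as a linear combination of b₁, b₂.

Since b₁, b₂ are independent, the coefficients expressing g are uniquely determined by a linear system.
Back-substitution yields (a₁, a₂) = (4, 2).

g = 4b₁ + 2b₂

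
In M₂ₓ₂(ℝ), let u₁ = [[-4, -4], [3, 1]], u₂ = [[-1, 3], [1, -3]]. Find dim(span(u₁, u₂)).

Use coordinates relative to {E₁₁, E₁₂, E₂₁, E₂₂}.
Form the matrix with u₁, u₂ as columns and reduce.
There are 2 pivot columns, so rank = 2.

dim = 2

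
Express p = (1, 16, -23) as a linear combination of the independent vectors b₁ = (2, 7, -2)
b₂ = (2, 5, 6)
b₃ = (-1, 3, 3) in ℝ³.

p = 4b₁ - 3b₂ + b₃

Since b₁, b₂, b₃ are independent, the coefficients expressing p are uniquely determined by a linear system.
The system has the unique solution (a₁, a₂, a₃) = (4, -3, 1).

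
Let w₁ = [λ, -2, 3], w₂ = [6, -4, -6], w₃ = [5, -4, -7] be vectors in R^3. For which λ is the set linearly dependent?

The vectors are dependent exactly when the determinant of the matrix with rows w₁, w₂, w₃ vanishes.
Cofactor expansion gives det = 4*λ - 36.
Setting this to zero gives λ = 9.

λ = 9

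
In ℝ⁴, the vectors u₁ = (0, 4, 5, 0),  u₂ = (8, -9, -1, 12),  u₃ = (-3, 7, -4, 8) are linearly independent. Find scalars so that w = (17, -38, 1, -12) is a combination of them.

Set up the augmented matrix [u₁ | u₂ | u₃ | w] and row-reduce.
Back-substitution yields (a₁, a₂, a₃) = (-2, 1, -3).

w = -2u₁ + u₂ - 3u₃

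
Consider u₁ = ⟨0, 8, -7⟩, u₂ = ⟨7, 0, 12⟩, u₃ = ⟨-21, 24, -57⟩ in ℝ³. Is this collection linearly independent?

Row-reduce the matrix whose columns are u₁, u₂, u₃.
The reduction yields 2 nonzero rows, so the rank is 2.
Since rank 2 < 3, the set is linearly dependent.
Indeed 3u₁ - 3u₂ - u₃ = 0.

linearly dependent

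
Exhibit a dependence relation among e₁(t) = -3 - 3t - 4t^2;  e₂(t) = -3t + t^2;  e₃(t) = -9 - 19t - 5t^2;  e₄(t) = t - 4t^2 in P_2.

3e₁ + 3e₂ - e₃ - e₄ = 0

Pass to coordinate vectors relative to the basis {1, t, t^2}.
Write the vectors as columns of a matrix and find a nonzero vector in its null space.
The free variable yields coefficients (3, 3, -1, -1) (any nonzero multiple also works).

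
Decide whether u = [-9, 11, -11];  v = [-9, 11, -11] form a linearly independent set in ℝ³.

linearly dependent

Place the vectors as rows of a 2×3 matrix and reduce to echelon form.
The reduction yields 1 nonzero row, so the rank is 1.
Since rank 1 < 2, the set is linearly dependent.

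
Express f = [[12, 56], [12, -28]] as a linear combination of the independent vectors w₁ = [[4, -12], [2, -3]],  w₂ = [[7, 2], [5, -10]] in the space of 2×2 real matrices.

f = -4w₁ + 4w₂

Identify each element with its coordinate vector in ℝ⁴ via {E₁₁, E₁₂, E₂₁, E₂₂}.
Since w₁, w₂ are independent, the coefficients expressing f are uniquely determined by a linear system.
The system has the unique solution (a₁, a₂) = (-4, 4).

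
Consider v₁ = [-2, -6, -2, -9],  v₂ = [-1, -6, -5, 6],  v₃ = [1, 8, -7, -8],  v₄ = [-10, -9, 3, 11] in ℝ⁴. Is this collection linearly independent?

Place the vectors as rows of a 4×4 matrix and reduce to echelon form.
The reduction yields 4 nonzero rows, so the rank is 4.
Since rank = 4 (the number of vectors), the set is linearly independent.

linearly independent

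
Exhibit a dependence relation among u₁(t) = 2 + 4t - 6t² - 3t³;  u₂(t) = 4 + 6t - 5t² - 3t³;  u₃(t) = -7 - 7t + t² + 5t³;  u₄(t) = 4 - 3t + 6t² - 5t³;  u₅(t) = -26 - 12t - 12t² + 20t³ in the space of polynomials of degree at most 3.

Pass to coordinate vectors relative to the basis {1, t, …, t³}.
Write the vectors as columns of a matrix and find a nonzero vector in its null space.
One solution (up to scaling) is (2, -2, 2, -2, -1).

2u₁ - 2u₂ + 2u₃ - 2u₄ - u₅ = 0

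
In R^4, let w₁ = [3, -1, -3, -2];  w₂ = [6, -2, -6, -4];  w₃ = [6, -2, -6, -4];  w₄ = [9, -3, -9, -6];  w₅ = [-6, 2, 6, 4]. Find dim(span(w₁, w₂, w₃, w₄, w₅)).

dim = 1

Form the matrix with w₁, w₂, w₃, w₄, w₅ as columns and reduce.
There is 1 pivot column, so rank = 1.
(With 5 elements in a 4-dimensional space the rank is at most 4.)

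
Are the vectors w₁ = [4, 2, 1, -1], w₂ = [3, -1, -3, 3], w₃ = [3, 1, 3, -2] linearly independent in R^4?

linearly independent

Row-reduce the matrix whose columns are w₁, w₂, w₃.
The reduction yields 3 nonzero rows, so the rank is 3.
Since rank = 3 (the number of vectors), the set is linearly independent.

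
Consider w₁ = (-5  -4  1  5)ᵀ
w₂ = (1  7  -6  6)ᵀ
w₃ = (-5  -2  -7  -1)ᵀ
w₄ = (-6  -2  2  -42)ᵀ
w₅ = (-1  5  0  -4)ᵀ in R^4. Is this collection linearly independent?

linearly dependent

There are 5 vectors in a 4-dimensional space, so they cannot be linearly independent.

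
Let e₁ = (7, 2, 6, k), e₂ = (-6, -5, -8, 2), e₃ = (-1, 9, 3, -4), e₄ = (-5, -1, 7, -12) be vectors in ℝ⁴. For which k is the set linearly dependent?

k = 1

The set is linearly dependent precisely when det[e₁; e₂; e₃; e₄] = 0.
The determinant works out to 724*k - 724.
Setting this to zero gives k = 1.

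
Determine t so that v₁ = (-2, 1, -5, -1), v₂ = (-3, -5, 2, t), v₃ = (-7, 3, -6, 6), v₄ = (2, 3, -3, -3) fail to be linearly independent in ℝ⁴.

t = 2

Place the vectors as rows of a 4×4 matrix; dependence ⇔ determinant zero.
Cofactor expansion gives det = 84*t - 168.
Solving 84*t - 168 = 0 yields t = 2.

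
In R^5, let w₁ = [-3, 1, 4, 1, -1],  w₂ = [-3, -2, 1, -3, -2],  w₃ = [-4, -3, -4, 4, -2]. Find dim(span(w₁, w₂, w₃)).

3

Put the 5×3 matrix [w₁|w₂|w₃] into echelon form.
There are 3 pivot columns, so rank = 3.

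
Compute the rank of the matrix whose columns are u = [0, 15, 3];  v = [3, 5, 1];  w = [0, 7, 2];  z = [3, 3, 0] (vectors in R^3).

Put the 3×4 matrix [u|v|w|z] into echelon form.
The echelon form has 3 nonzero rows, so the rank is 3.
(With 4 elements in a 3-dimensional space the rank is at most 3.)

rank 3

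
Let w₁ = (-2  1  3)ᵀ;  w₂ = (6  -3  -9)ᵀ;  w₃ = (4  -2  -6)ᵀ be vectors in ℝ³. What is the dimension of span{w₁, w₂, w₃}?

Put the 3×3 matrix [w₁|w₂|w₃] into echelon form.
Reduction leaves 1 leading entry, giving rank 1.

dim = 1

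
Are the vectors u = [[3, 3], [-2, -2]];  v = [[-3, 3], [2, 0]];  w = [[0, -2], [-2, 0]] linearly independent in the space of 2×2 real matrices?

linearly independent

Take coordinates with respect to the standard basis {E₁₁, E₁₂, E₂₁, E₂₂}.
Place the vectors as rows of a 3×4 matrix and reduce to echelon form.
The reduction yields 3 nonzero rows, so the rank is 3.
Since rank = 3 (the number of vectors), the set is linearly independent.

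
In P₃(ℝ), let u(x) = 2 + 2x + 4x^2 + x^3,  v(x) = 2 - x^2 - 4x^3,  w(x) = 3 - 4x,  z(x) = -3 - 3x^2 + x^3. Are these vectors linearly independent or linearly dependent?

linearly independent

Take coordinates with respect to the standard basis {1, x, …, x^3}.
The matrix [u|v|w|z] has determinant -58.
A nonzero determinant means the columns are linearly independent.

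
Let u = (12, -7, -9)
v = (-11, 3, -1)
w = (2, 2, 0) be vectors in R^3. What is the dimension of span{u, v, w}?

dim = 3

Apply Gaussian elimination to the matrix whose rows are u, v, w.
There are 3 pivot columns, so rank = 3.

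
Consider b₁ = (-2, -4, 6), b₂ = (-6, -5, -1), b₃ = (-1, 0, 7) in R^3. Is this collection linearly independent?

Row-reduce the matrix whose columns are b₁, b₂, b₃.
The reduction yields 3 nonzero rows, so the rank is 3.
Since rank = 3 (the number of vectors), the set is linearly independent.

linearly independent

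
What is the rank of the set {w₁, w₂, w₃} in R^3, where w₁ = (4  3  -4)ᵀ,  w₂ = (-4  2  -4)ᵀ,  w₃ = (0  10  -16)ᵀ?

2

Form the matrix with w₁, w₂, w₃ as columns and reduce.
There are 2 pivot columns, so rank = 2.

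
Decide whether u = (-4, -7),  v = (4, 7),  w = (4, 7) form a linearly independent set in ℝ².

There are 3 vectors in a 2-dimensional space, so they cannot be linearly independent.

linearly dependent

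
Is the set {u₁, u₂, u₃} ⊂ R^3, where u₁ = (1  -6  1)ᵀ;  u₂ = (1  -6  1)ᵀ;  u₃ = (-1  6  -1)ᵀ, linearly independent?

linearly dependent

Place the vectors as rows of a 3×3 matrix and reduce to echelon form.
The reduction yields 1 nonzero row, so the rank is 1.
Since rank 1 < 3, the set is linearly dependent.
Indeed u₁ - u₂ = 0.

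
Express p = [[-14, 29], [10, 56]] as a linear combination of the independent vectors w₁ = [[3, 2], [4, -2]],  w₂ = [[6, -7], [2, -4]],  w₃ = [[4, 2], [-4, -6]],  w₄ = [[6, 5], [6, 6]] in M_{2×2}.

Take coordinate vectors relative to {E₁₁, E₁₂, E₂₁, E₂₂}.
Set up the augmented matrix [w₁ | w₂ | w₃ | w₄ | p] and row-reduce.
The system has the unique solution (α₁, …, α₄) = (-4, -3, -2, 4).

p = -4w₁ - 3w₂ - 2w₃ + 4w₄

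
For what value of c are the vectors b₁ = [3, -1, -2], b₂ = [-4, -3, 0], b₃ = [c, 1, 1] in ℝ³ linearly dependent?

Place the vectors as rows of a 3×3 matrix; dependence ⇔ determinant zero.
The determinant works out to -6*c - 5.
Setting this to zero gives c = -5/6.

c = -5/6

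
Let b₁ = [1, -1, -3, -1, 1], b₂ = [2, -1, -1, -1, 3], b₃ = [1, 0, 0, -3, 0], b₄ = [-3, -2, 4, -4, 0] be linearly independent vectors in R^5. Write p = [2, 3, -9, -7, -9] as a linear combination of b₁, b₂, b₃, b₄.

Solve the system with b₁, b₂, b₃, b₄ as columns and p as the right-hand side.
Row-reducing the augmented matrix gives the unique coefficients (a₁, …, a₄) = (3, -4, 4, -1).

p = 3b₁ - 4b₂ + 4b₃ - b₄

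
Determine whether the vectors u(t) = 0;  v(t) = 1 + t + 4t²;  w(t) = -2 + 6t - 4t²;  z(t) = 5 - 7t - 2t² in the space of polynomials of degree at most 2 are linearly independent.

linearly dependent

Take coordinates with respect to the standard basis {1, t, t²}.
There are 4 vectors in a 3-dimensional space, so they cannot be linearly independent.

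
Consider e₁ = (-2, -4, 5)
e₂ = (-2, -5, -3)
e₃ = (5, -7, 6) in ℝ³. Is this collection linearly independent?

linearly independent

Place the vectors as rows of a 3×3 matrix and reduce to echelon form.
The reduction yields 3 nonzero rows, so the rank is 3.
Since rank = 3 (the number of vectors), the set is linearly independent.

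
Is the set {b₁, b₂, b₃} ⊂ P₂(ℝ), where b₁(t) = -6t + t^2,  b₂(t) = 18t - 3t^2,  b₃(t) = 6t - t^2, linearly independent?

Write each element as a coordinate vector in ℝ³ using {1, t, t^2}.
The matrix [b₁|b₂|b₃] has determinant 0.
A zero determinant means the columns are linearly dependent.
Indeed 3b₁ + b₂ = 0.

linearly dependent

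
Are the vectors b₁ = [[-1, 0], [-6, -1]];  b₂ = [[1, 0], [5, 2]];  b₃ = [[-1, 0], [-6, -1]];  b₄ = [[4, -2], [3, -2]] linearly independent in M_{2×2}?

Write each element as a coordinate vector in ℝ⁴ using {E₁₁, E₁₂, E₂₁, E₂₂}.
Form the 4×4 matrix with these as columns; its determinant is 0.
A zero determinant means the columns are linearly dependent.
Indeed b₁ - b₃ = 0.

linearly dependent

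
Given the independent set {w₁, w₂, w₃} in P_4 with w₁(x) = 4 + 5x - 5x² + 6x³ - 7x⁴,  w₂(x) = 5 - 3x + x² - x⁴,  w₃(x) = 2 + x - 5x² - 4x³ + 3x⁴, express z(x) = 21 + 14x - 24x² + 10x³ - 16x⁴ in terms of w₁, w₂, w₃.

z = 3w₁ + w₂ + 2w₃

Work in coordinates with respect to the standard basis {1, x, …, x⁴}.
Write z = c₁w₁ + … + c₃w₃ and equate components.
Back-substitution yields (c₁, c₂, c₃) = (3, 1, 2).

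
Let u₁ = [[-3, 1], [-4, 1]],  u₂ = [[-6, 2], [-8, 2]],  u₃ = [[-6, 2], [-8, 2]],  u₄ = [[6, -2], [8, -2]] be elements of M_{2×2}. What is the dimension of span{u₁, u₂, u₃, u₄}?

Pass to coordinate vectors with respect to the basis {E₁₁, E₁₂, E₂₁, E₂₂}.
Put the 4×4 matrix [u₁|u₂|u₃|u₄] into echelon form.
Reduction leaves 1 leading entry, giving rank 1.

1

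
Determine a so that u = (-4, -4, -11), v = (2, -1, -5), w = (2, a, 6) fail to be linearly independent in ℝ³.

a = 15/7

The vectors are dependent exactly when the determinant of the matrix with rows u, v, w vanishes.
The determinant works out to 90 - 42*a.
This vanishes exactly when a = 15/7.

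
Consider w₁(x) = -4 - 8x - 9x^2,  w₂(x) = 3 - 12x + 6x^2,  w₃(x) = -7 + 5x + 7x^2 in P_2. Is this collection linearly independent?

Take coordinates with respect to the standard basis {1, x, x^2}.
Place the vectors as rows of a 3×3 matrix and reduce to echelon form.
The reduction yields 3 nonzero rows, so the rank is 3.
Since rank = 3 (the number of vectors), the set is linearly independent.

linearly independent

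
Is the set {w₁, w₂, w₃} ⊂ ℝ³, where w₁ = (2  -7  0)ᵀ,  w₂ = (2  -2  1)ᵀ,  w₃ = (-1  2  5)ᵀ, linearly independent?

Row-reduce the matrix whose columns are w₁, w₂, w₃.
The reduction yields 3 nonzero rows, so the rank is 3.
Since rank = 3 (the number of vectors), the set is linearly independent.

linearly independent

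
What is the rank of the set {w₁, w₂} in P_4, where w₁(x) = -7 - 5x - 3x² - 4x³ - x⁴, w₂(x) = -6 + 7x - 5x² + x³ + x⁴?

Use coordinates relative to {1, x, …, x⁴}.
Form the matrix with w₁, w₂ as columns and reduce.
There are 2 pivot columns, so rank = 2.

rank 2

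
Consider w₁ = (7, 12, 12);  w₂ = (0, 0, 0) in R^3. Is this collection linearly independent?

One of the vectors is the zero vector, so the set is linearly dependent.

linearly dependent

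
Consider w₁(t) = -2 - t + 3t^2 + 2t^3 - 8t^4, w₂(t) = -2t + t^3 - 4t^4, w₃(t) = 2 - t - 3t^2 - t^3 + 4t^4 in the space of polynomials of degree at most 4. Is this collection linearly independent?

linearly dependent

Take coordinates with respect to the standard basis {1, t, …, t^4}.
Row-reduce the matrix whose columns are w₁, w₂, w₃.
The reduction yields 2 nonzero rows, so the rank is 2.
Since rank 2 < 3, the set is linearly dependent.
Indeed w₁ - w₂ + w₃ = 0.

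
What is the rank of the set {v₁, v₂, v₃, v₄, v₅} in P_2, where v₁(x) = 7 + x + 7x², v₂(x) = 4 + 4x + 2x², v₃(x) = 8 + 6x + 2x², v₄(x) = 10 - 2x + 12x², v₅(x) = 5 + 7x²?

rank 3

Use coordinates relative to {1, x, x²}.
Form the matrix with v₁, v₂, v₃, v₄, v₅ as columns and reduce.
There are 3 pivot columns, so rank = 3.
(With 5 elements in a 3-dimensional space the rank is at most 3.)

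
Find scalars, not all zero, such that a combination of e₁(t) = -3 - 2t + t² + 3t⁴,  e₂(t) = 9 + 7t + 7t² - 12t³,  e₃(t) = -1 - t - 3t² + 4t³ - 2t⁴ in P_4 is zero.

Write each element as a vector in ℝ⁵ using {1, t, …, t⁴}.
Row-reduce the matrix with e₁, e₂, e₃ as columns; the null space gives the coefficients.
The free variable yields coefficients (2, 1, 3) (any nonzero multiple also works).

2e₁ + e₂ + 3e₃ = 0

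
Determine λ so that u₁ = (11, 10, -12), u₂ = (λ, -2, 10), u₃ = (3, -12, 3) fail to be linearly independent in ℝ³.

Dependence holds iff the 3×3 matrix [u₁ u₂ u₃] is singular.
Expanding, det = 114*λ + 1482.
Solving 114*λ + 1482 = 0 yields λ = -13.

λ = -13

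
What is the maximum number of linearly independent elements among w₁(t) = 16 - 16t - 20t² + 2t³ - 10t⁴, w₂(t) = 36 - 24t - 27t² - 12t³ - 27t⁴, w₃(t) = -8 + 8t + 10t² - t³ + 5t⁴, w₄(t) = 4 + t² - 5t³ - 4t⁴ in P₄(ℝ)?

Use coordinates relative to {1, t, …, t⁴}.
Form the matrix with w₁, w₂, w₃, w₄ as columns and reduce.
Reduction leaves 2 leading entries, giving rank 2.

2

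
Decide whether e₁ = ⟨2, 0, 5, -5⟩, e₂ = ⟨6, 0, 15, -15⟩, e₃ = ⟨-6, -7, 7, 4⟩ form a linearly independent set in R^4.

linearly dependent

One vector is a scalar multiple of another, so the set is dependent.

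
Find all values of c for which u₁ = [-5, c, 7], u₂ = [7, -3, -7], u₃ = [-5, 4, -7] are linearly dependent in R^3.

c = 11/6

Place the vectors as rows of a 3×3 matrix; dependence ⇔ determinant zero.
The determinant works out to 84*c - 154.
Solving 84*c - 154 = 0 yields c = 11/6.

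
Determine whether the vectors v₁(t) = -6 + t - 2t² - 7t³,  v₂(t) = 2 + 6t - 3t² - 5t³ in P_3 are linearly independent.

Write each element as a coordinate vector in ℝ⁴ using {1, t, …, t³}.
Place the vectors as rows of a 2×4 matrix and reduce to echelon form.
The reduction yields 2 nonzero rows, so the rank is 2.
Since rank = 2 (the number of vectors), the set is linearly independent.

linearly independent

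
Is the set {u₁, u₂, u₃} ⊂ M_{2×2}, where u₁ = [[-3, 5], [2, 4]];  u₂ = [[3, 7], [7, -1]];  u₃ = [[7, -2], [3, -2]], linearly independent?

linearly independent

Take coordinates with respect to the standard basis {E₁₁, E₁₂, E₂₁, E₂₂}.
Row-reduce the matrix whose columns are u₁, u₂, u₃.
The reduction yields 3 nonzero rows, so the rank is 3.
Since rank = 3 (the number of vectors), the set is linearly independent.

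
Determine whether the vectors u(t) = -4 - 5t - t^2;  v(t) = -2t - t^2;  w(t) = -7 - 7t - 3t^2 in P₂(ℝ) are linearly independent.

linearly independent

Take coordinates with respect to the standard basis {1, t, t^2}.
Form the 3×3 matrix with these as columns; its determinant is -17.
A nonzero determinant means the columns are linearly independent.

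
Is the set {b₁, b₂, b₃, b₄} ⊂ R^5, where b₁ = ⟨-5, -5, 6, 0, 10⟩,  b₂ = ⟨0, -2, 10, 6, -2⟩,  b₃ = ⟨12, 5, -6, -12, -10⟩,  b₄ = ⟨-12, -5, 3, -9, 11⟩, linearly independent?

Row-reduce the matrix whose columns are b₁, b₂, b₃, b₄.
The reduction yields 4 nonzero rows, so the rank is 4.
Since rank = 4 (the number of vectors), the set is linearly independent.

linearly independent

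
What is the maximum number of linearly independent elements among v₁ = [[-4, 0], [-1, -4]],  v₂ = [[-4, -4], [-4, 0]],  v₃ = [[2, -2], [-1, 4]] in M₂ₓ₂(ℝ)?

2

Use coordinates relative to {E₁₁, E₁₂, E₂₁, E₂₂}.
Row-reduce the 3×4 matrix with these as rows.
Exactly 2 pivots survive; hence the rank is 2.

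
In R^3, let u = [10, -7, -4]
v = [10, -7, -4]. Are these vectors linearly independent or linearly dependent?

linearly dependent

Row-reduce the matrix whose columns are u, v.
The reduction yields 1 nonzero row, so the rank is 1.
Since rank 1 < 2, the set is linearly dependent.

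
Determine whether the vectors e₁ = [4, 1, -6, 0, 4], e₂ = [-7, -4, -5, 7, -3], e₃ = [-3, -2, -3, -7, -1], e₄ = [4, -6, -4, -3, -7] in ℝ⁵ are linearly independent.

Place the vectors as rows of a 4×5 matrix and reduce to echelon form.
The reduction yields 4 nonzero rows, so the rank is 4.
Since rank = 4 (the number of vectors), the set is linearly independent.

linearly independent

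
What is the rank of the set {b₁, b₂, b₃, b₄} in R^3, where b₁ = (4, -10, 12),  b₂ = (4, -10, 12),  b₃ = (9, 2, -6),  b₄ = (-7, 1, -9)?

Row-reduce the 4×3 matrix with these as rows.
The echelon form has 3 nonzero rows, so the rank is 3.
(With 4 elements in a 3-dimensional space the rank is at most 3.)

3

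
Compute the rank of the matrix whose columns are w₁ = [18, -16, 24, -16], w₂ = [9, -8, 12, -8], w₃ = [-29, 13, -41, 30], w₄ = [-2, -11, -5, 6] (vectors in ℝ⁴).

rank 2

Form the matrix with w₁, w₂, w₃, w₄ as columns and reduce.
Reduction leaves 2 leading entries, giving rank 2.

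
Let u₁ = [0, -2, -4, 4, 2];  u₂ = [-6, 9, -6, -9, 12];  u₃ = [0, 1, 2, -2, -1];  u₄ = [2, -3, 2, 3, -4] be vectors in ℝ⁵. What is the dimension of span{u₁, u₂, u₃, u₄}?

Put the 5×4 matrix [u₁|u₂|u₃|u₄] into echelon form.
Reduction leaves 2 leading entries, giving rank 2.

2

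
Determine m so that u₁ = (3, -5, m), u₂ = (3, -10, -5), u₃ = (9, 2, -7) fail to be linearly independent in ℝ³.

m = -15/4

The set is linearly dependent precisely when det[u₁; u₂; u₃] = 0.
The determinant works out to 96*m + 360.
Solving 96*m + 360 = 0 yields m = -15/4.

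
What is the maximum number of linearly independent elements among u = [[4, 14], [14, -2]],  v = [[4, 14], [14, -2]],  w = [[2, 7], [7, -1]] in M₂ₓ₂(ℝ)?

1

Use coordinates relative to {E₁₁, E₁₂, E₂₁, E₂₂}.
Form the matrix with u, v, w as columns and reduce.
Exactly 1 pivot survives; hence the rank is 1.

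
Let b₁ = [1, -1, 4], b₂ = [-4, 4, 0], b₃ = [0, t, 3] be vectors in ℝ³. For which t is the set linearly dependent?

t = 0

The set is linearly dependent precisely when det[b₁; b₂; b₃] = 0.
Expanding, det = -16*t.
This vanishes exactly when t = 0.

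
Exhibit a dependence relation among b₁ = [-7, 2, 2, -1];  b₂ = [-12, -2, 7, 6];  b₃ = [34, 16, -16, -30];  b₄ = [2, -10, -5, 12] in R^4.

Row-reduce the matrix with b₁, b₂, b₃, b₄ as columns; the null space gives the coefficients.
A generator of the null space is (0, 3, 1, 1).

3b₂ + b₃ + b₄ = 0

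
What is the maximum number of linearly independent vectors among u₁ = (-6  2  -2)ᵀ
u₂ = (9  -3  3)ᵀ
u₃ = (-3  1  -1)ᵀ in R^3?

Row-reduce the 3×3 matrix with these as rows.
Exactly 1 pivot survives; hence the rank is 1.

1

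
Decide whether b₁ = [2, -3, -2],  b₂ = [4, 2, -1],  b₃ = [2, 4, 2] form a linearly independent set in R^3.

Row-reduce the matrix whose columns are b₁, b₂, b₃.
The reduction yields 3 nonzero rows, so the rank is 3.
Since rank = 3 (the number of vectors), the set is linearly independent.

linearly independent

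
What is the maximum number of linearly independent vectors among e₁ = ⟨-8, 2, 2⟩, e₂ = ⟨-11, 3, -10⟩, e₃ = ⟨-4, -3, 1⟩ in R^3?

Row-reduce the 3×3 matrix with these as rows.
The echelon form has 3 nonzero rows, so the rank is 3.

3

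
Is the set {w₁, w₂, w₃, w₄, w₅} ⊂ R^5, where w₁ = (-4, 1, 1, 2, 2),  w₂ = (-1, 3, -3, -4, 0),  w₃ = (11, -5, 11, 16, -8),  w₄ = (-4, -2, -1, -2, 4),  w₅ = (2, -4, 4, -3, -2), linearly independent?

The matrix [w₁|w₂|w₃|w₄|w₅] has determinant 0.
A zero determinant means the columns are linearly dependent.

linearly dependent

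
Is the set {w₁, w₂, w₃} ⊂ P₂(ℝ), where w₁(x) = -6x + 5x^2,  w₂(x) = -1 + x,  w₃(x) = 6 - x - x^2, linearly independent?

linearly independent

Take coordinates with respect to the standard basis {1, x, x^2}.
The matrix [w₁|w₂|w₃] has determinant -19.
A nonzero determinant means the columns are linearly independent.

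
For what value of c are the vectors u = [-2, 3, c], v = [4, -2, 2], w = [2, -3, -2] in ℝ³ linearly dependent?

c = 2

Dependence holds iff the 3×3 matrix [u v w] is singular.
Cofactor expansion gives det = 16 - 8*c.
Solving 16 - 8*c = 0 yields c = 2.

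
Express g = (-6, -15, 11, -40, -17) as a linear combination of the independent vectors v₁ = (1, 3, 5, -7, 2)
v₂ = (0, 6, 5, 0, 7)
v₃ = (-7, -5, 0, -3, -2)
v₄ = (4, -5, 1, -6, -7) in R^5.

g = 4v₁ - 2v₂ + 2v₃ + v₄

Solve the system with v₁, v₂, v₃, v₄ as columns and g as the right-hand side.
Row-reducing the augmented matrix gives the unique coefficients (c₁, …, c₄) = (4, -2, 2, 1).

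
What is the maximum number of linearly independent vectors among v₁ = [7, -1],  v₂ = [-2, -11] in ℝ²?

Put the 2×2 matrix [v₁|v₂] into echelon form.
Exactly 2 pivots survive; hence the rank is 2.

2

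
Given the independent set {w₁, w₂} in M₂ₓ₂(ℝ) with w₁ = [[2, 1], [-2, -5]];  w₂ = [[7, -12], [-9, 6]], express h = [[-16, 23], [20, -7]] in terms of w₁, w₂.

Identify each element with its coordinate vector in ℝ⁴ via {E₁₁, E₁₂, E₂₁, E₂₂}.
Since w₁, w₂ are independent, the coefficients expressing h are uniquely determined by a linear system.
Row-reducing the augmented matrix gives the unique coefficients (a₁, a₂) = (-1, -2).

h = -w₁ - 2w₂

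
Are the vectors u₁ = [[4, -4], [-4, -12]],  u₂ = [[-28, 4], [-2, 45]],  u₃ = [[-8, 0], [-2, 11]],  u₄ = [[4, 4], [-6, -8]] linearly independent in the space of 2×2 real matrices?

Write each element as a coordinate vector in ℝ⁴ using {E₁₁, E₁₂, E₂₁, E₂₂}.
Form the 4×4 matrix with these as columns; its determinant is 0.
A zero determinant means the columns are linearly dependent.

linearly dependent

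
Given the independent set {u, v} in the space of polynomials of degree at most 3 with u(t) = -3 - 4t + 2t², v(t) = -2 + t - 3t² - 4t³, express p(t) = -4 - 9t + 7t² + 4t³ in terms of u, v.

Work in coordinates with respect to the standard basis {1, t, …, t³}.
Solve the system with u, v as columns and p as the right-hand side.
The system has the unique solution (a₁, a₂) = (2, -1).

p = 2u - v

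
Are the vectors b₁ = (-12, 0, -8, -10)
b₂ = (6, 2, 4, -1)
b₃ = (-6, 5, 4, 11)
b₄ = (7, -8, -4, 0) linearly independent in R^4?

linearly independent

Row-reduce the matrix whose columns are b₁, b₂, b₃, b₄.
The reduction yields 4 nonzero rows, so the rank is 4.
Since rank = 4 (the number of vectors), the set is linearly independent.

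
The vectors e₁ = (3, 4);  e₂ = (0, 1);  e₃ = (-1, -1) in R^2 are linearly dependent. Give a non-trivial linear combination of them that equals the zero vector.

Write the vectors as columns of a matrix and find a nonzero vector in its null space.
The free variable yields coefficients (1, -1, 3) (any nonzero multiple also works).

e₁ - e₂ + 3e₃ = 0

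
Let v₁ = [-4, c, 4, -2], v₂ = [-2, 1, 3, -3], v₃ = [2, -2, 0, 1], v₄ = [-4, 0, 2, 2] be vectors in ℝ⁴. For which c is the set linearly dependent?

The vectors are dependent exactly when the determinant of the matrix with rows v₁, v₂, v₃, v₄ vanishes.
Cofactor expansion gives det = 32*c - 32.
Setting this to zero gives c = 1.

c = 1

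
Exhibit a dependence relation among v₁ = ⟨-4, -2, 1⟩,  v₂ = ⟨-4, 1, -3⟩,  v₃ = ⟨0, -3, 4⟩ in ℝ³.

Set up α₁v₁ + … + α₃v₃ = 0 and solve the homogeneous system.
The free variable yields coefficients (1, -1, -1) (any nonzero multiple also works).

v₁ - v₂ - v₃ = 0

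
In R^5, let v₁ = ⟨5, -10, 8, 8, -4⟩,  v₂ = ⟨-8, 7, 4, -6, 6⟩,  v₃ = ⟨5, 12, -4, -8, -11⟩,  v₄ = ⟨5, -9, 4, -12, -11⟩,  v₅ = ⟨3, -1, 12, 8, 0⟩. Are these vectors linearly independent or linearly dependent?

linearly independent

Place the vectors as rows of a 5×5 matrix and reduce to echelon form.
The reduction yields 5 nonzero rows, so the rank is 5.
Since rank = 5 (the number of vectors), the set is linearly independent.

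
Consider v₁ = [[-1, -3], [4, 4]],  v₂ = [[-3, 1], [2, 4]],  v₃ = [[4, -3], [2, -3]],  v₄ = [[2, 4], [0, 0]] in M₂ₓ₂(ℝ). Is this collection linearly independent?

linearly independent

Take coordinates with respect to the standard basis {E₁₁, E₁₂, E₂₁, E₂₂}.
Form the 4×4 matrix with these as columns; its determinant is -132.
A nonzero determinant means the columns are linearly independent.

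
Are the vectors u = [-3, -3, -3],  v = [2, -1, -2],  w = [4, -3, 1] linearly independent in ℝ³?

linearly independent

Form the 3×3 matrix with these as columns; its determinant is 57.
A nonzero determinant means the columns are linearly independent.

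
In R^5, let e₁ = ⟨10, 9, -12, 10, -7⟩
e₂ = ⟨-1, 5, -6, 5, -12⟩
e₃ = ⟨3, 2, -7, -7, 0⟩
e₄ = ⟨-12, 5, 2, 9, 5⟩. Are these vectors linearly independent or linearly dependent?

Row-reduce the matrix whose columns are e₁, e₂, e₃, e₄.
The reduction yields 4 nonzero rows, so the rank is 4.
Since rank = 4 (the number of vectors), the set is linearly independent.

linearly independent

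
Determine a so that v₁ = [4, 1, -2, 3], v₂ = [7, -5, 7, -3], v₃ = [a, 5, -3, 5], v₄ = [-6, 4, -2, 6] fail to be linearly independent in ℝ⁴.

a = -11

Place the vectors as rows of a 4×4 matrix; dependence ⇔ determinant zero.
The determinant works out to -54*a - 594.
Solving -54*a - 594 = 0 yields a = -11.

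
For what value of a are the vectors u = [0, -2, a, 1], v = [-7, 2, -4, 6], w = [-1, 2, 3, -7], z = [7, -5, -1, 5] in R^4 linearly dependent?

a = -5/11

Place the vectors as rows of a 4×4 matrix; dependence ⇔ determinant zero.
Expanding, det = 33*a + 15.
This vanishes exactly when a = -5/11.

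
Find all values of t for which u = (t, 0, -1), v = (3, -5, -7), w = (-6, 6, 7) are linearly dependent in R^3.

t = -12/7

The vectors are dependent exactly when the determinant of the matrix with rows u, v, w vanishes.
The determinant works out to 7*t + 12.
This vanishes exactly when t = -12/7.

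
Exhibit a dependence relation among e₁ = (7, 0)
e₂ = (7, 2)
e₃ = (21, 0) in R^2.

Set up α₁e₁ + … + α₃e₃ = 0 and solve the homogeneous system.
A generator of the null space is (3, 0, -1).

3e₁ - e₃ = 0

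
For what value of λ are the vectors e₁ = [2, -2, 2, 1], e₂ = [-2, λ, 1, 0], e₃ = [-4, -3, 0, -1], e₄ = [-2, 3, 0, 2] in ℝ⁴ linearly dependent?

λ = -14/5

Place the vectors as rows of a 4×4 matrix; dependence ⇔ determinant zero.
The determinant works out to 20*λ + 56.
Setting this to zero gives λ = -14/5.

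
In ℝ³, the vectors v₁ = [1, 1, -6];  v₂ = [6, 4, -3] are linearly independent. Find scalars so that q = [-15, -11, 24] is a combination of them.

Solve the system with v₁, v₂ as columns and q as the right-hand side.
The system has the unique solution (c₁, c₂) = (-3, -2).

q = -3v₁ - 2v₂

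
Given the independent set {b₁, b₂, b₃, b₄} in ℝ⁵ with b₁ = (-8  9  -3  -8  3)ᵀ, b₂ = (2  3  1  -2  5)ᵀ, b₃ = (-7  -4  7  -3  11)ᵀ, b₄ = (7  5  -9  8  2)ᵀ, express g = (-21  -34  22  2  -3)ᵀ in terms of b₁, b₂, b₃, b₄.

Since b₁, b₂, b₃, b₄ are independent, the coefficients expressing g are uniquely determined by a linear system.
Row-reducing the augmented matrix gives the unique coefficients (α₁, …, α₄) = (-1, -4, 2, -1).

g = -b₁ - 4b₂ + 2b₃ - b₄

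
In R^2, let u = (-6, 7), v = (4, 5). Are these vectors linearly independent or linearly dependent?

The matrix [u|v] has determinant -58.
A nonzero determinant means the columns are linearly independent.

linearly independent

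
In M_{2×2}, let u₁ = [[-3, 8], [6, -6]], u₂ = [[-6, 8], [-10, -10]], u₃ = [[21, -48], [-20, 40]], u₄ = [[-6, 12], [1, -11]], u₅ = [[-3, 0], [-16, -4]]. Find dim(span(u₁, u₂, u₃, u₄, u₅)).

2

Use coordinates relative to {E₁₁, E₁₂, E₂₁, E₂₂}.
Row-reduce the 5×4 matrix with these as rows.
There are 2 pivot columns, so rank = 2.
(With 5 elements in a 4-dimensional space the rank is at most 4.)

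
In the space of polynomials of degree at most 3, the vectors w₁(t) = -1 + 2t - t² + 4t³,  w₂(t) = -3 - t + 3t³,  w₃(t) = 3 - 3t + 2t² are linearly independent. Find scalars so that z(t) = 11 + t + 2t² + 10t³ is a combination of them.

z = 4w₁ - 2w₂ + 3w₃

Identify each element with its coordinate vector in ℝ⁴ via {1, t, …, t³}.
Solve the system with w₁, w₂, w₃ as columns and z as the right-hand side.
Row-reducing the augmented matrix gives the unique coefficients (α₁, α₂, α₃) = (4, -2, 3).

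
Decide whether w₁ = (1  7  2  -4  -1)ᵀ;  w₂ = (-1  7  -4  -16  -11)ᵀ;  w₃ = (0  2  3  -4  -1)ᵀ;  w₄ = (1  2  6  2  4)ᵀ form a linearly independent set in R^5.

linearly dependent

Row-reduce the matrix whose columns are w₁, w₂, w₃, w₄.
The reduction yields 3 nonzero rows, so the rank is 3.
Since rank 3 < 4, the set is linearly dependent.
Indeed w₁ - w₂ + 2w₃ - 2w₄ = 0.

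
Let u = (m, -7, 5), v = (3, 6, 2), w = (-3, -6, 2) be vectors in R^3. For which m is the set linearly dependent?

m = -7/2

Place the vectors as rows of a 3×3 matrix; dependence ⇔ determinant zero.
Expanding, det = 24*m + 84.
Solving 24*m + 84 = 0 yields m = -7/2.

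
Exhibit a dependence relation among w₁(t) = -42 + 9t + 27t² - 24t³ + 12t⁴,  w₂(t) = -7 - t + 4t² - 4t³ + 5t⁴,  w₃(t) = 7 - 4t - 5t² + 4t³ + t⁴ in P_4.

Write each element as a vector in ℝ⁵ using {1, t, …, t⁴}.
Write the vectors as columns of a matrix and find a nonzero vector in its null space.
One solution (up to scaling) is (1, -3, 3).

w₁ - 3w₂ + 3w₃ = 0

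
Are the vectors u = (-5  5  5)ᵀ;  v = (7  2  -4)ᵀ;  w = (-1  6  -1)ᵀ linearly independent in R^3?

linearly independent

Form the 3×3 matrix with these as columns; its determinant is 165.
A nonzero determinant means the columns are linearly independent.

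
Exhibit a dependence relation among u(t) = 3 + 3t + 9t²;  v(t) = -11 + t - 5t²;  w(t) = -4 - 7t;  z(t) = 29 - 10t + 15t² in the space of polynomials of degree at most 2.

3v - w + z = 0

Write each element as a vector in ℝ³ using {1, t, t²}.
Set up α₁u + … + α₄z = 0 and solve the homogeneous system.
One solution (up to scaling) is (0, 3, -1, 1).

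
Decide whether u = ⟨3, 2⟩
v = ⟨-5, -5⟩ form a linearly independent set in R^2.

linearly independent

Form the 2×2 matrix with these as columns; its determinant is -5.
A nonzero determinant means the columns are linearly independent.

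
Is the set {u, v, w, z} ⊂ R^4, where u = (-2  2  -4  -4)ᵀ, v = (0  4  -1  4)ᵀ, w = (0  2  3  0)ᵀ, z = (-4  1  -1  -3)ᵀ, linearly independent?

Row-reduce the matrix whose columns are u, v, w, z.
The reduction yields 4 nonzero rows, so the rank is 4.
Since rank = 4 (the number of vectors), the set is linearly independent.

linearly independent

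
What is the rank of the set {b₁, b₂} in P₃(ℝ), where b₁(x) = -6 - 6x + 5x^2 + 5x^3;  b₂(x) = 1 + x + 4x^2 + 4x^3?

rank 2

Represent each element by its coordinate vector in ℝ⁴.
Row-reduce the 2×4 matrix with these as rows.
Exactly 2 pivots survive; hence the rank is 2.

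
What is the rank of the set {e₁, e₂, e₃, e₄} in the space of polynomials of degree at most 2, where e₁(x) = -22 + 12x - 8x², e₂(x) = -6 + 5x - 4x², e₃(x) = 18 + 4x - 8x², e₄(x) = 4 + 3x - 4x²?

rank 2

Represent each element by its coordinate vector in ℝ³.
Put the 3×4 matrix [e₁|e₂|e₃|e₄] into echelon form.
Reduction leaves 2 leading entries, giving rank 2.
(With 4 elements in a 3-dimensional space the rank is at most 3.)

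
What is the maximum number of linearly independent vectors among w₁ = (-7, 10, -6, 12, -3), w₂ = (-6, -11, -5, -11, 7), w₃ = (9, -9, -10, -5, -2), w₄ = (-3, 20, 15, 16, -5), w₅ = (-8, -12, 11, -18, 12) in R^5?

Form the matrix with w₁, w₂, w₃, w₄, w₅ as columns and reduce.
The echelon form has 3 nonzero rows, so the rank is 3.

3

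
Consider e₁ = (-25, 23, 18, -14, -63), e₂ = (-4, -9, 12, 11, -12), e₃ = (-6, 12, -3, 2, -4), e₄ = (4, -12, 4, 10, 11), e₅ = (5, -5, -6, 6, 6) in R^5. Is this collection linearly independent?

linearly dependent

Place the vectors as rows of a 5×5 matrix and reduce to echelon form.
The reduction yields 4 nonzero rows, so the rank is 4.
Since rank 4 < 5, the set is linearly dependent.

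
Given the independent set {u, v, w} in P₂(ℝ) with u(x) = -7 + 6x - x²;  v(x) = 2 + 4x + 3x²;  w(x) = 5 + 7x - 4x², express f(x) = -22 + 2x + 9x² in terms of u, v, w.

f = 2u + v - 2w

Work in coordinates with respect to the standard basis {1, x, x²}.
Since u, v, w are independent, the coefficients expressing f are uniquely determined by a linear system.
Row-reducing the augmented matrix gives the unique coefficients (α₁, α₂, α₃) = (2, 1, -2).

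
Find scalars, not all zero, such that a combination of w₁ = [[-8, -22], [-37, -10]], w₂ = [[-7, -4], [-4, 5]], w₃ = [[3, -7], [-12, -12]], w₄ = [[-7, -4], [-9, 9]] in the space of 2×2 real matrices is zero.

Take coordinates with respect to {E₁₁, E₁₂, E₂₁, E₂₂}.
Row-reduce the matrix with w₁, w₂, w₃, w₄ as columns; the null space gives the coefficients.
One solution (up to scaling) is (1, -1, -2, -1).

w₁ - w₂ - 2w₃ - w₄ = 0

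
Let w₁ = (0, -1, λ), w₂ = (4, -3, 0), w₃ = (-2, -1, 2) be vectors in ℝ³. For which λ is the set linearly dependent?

The set is linearly dependent precisely when det[w₁; w₂; w₃] = 0.
The determinant works out to 8 - 10*λ.
Setting this to zero gives λ = 4/5.

λ = 4/5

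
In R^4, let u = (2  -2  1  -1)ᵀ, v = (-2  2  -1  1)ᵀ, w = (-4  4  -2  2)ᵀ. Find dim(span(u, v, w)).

1

Form the matrix with u, v, w as columns and reduce.
Reduction leaves 1 leading entry, giving rank 1.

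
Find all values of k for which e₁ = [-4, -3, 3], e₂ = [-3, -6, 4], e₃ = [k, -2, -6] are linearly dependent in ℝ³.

k = 52/3

Place the vectors as rows of a 3×3 matrix; dependence ⇔ determinant zero.
Expanding, det = 6*k - 104.
This vanishes exactly when k = 52/3.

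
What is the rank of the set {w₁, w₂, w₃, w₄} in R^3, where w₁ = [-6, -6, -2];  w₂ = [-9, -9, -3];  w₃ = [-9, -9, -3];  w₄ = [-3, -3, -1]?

Row-reduce the 4×3 matrix with these as rows.
Reduction leaves 1 leading entry, giving rank 1.
(With 4 elements in a 3-dimensional space the rank is at most 3.)

rank 1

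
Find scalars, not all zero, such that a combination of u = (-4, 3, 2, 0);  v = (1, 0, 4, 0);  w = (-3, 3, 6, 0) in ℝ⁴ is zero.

u + v - w = 0

Set up α₁u + … + α₃w = 0 and solve the homogeneous system.
A generator of the null space is (1, 1, -1).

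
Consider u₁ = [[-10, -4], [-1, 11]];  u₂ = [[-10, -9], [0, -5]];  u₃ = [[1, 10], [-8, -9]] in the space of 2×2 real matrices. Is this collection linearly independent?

linearly independent

Take coordinates with respect to the standard basis {E₁₁, E₁₂, E₂₁, E₂₂}.
Row-reduce the matrix whose columns are u₁, u₂, u₃.
The reduction yields 3 nonzero rows, so the rank is 3.
Since rank = 3 (the number of vectors), the set is linearly independent.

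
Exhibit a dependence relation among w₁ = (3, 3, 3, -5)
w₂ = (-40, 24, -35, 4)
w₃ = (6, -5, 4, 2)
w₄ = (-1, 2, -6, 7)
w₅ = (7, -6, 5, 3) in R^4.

2w₁ + w₂ + 2w₃ - w₄ + 3w₅ = 0

Set up α₁w₁ + … + α₅w₅ = 0 and solve the homogeneous system.
The free variable yields coefficients (2, 1, 2, -1, 3) (any nonzero multiple also works).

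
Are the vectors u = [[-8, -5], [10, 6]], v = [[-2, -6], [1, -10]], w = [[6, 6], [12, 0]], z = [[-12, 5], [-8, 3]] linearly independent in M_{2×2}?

Write each element as a coordinate vector in ℝ⁴ using {E₁₁, E₁₂, E₂₁, E₂₂}.
Form the 4×4 matrix with these as columns; its determinant is -26862.
A nonzero determinant means the columns are linearly independent.

linearly independent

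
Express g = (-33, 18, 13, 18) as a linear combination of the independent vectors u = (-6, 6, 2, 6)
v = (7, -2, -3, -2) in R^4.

Since u, v are independent, the coefficients expressing g are uniquely determined by a linear system.
The system has the unique solution (c₁, c₂) = (2, -3).

g = 2u - 3v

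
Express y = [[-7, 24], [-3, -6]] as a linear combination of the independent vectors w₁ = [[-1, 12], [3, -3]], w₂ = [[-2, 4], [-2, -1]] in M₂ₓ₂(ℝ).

y = w₁ + 3w₂

Work in coordinates with respect to the standard basis {E₁₁, E₁₂, E₂₁, E₂₂}.
Since w₁, w₂ are independent, the coefficients expressing y are uniquely determined by a linear system.
The system has the unique solution (α₁, α₂) = (1, 3).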